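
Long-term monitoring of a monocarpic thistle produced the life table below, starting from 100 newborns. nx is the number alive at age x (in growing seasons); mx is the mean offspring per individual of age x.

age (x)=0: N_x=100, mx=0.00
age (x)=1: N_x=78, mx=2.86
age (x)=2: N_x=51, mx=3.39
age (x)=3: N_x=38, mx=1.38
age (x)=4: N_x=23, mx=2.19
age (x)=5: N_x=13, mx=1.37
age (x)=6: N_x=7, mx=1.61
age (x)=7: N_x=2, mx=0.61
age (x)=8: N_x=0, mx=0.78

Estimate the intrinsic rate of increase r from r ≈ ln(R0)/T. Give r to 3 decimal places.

lx = nx/n0 = nx/100: 1, 0.78, 0.51, 0.38, 0.23, 0.13, 0.07, 0.02, 0
R0 = Σ lx·mx = 0 + 2.2308 + 1.7289 + 0.5244 + 0.5037 + 0.1781 + 0.1127 + 0.0122 + 0 = 5.2908
Σ x·lx·mx = 10.9287; T = 10.9287/5.2908 = 2.0656…
r ≈ ln(R0)/T = ln(5.2908)/2.0656… = 0.80653… → 0.807

0.807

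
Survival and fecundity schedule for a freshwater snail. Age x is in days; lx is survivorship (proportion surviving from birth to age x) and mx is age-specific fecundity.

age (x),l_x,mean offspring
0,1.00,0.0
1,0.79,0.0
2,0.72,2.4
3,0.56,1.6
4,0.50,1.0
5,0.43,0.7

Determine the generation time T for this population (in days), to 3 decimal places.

2.817

lx·mx: 0, 0, 1.728, 0.896, 0.5, 0.301 → R0 = 3.425
x·lx·mx: 0, 0, 3.456, 2.688, 2, 1.505 → Σ = 9.649
T = 9.649 / 3.425 = 2.817226… → 2.817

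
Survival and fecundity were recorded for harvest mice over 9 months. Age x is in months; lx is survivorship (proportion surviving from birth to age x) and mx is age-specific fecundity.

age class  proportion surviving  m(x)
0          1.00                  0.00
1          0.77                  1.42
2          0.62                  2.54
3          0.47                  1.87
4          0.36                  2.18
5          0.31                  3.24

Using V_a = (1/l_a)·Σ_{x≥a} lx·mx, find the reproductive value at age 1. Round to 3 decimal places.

6.930

lx·mx for x ≥ 1: 1.0934, 1.5748, 0.8789, 0.7848, 1.0044 → sum = 5.3363
V_1 = 5.3363 / l_1 = 5.3363 / 0.77 = 6.93026… → 6.930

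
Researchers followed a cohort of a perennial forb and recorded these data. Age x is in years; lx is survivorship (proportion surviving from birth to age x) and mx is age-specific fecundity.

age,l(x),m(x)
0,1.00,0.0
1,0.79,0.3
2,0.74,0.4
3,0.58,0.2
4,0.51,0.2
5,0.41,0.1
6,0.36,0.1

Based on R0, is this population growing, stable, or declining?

declining

R0 = Σ lx·mx = 0 + 0.237 + 0.296 + 0.116 + 0.102 + 0.041 + 0.036 = 0.828
R0 < 1, so the population is declining.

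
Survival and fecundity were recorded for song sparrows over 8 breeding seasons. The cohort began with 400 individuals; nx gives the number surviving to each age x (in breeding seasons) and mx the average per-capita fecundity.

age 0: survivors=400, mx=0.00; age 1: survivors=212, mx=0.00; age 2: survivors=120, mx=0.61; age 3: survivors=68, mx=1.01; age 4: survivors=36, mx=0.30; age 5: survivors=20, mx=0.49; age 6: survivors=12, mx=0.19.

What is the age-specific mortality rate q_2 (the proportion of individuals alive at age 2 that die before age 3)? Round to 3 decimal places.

lx = nx/n0 = nx/400: 1, 0.53, 0.3, 0.17, 0.09, 0.05, 0.03
q_2 = (l_2 − l_3) / l_2 = (0.3 − 0.17) / 0.3
     = 0.13 / 0.3 = 0.433333… → 0.433

0.433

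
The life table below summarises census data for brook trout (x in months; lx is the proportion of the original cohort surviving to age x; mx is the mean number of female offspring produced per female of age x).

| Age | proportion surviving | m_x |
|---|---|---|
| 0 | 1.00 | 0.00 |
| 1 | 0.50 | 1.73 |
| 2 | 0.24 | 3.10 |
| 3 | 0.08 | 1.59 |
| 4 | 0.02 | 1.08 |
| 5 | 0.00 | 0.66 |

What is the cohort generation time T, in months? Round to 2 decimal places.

1.60

lx·mx: 0, 0.865, 0.744, 0.1272, 0.0216, 0 → R0 = 1.7578
x·lx·mx: 0, 0.865, 1.488, 0.3816, 0.0864, 0 → Σ = 2.821
T = 2.821 / 1.7578 = 1.604847… → 1.60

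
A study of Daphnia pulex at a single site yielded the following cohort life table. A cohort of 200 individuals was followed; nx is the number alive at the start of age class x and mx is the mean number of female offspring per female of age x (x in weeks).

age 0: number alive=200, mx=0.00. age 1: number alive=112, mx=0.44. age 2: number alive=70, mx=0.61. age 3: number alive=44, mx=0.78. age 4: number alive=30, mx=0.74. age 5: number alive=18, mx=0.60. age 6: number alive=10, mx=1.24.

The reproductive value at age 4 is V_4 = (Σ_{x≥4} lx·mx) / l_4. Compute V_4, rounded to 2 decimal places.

1.51

lx = nx/n0 = nx/200: 1, 0.56, 0.35, 0.22, 0.15, 0.09, 0.05
lx·mx for x ≥ 4: 0.111, 0.054, 0.062 → sum = 0.227
V_4 = 0.227 / l_4 = 0.227 / 0.15 = 1.513333… → 1.51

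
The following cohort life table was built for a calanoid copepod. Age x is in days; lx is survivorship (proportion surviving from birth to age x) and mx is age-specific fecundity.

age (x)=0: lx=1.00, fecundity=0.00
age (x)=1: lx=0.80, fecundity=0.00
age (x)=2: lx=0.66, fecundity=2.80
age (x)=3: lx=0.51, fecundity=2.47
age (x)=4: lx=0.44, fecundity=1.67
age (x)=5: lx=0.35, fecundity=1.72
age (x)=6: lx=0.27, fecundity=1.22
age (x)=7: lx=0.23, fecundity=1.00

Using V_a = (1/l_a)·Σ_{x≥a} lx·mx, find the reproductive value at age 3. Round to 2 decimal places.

lx·mx for x ≥ 3: 1.2597, 0.7348, 0.602, 0.3294, 0.23 → sum = 3.1559
V_3 = 3.1559 / l_3 = 3.1559 / 0.51 = 6.188039… → 6.19

6.19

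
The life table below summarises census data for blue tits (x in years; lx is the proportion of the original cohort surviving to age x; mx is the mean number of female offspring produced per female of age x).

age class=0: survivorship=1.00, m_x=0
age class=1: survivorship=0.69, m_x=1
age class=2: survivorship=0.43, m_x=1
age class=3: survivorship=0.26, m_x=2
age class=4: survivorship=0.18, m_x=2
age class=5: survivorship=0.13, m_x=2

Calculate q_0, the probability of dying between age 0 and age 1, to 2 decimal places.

q_0 = (l_0 − l_1) / l_0 = (1 − 0.69) / 1
     = 0.31 / 1 = 0.31 → 0.31

0.31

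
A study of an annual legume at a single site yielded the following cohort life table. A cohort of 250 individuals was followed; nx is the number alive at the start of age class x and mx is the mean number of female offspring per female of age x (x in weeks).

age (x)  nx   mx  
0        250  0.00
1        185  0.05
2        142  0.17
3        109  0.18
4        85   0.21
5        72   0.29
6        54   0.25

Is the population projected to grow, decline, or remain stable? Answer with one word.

declining

lx = nx/n0 = nx/250: 1, 0.74, 0.568, 0.436, 0.34, 0.288, 0.216
R0 = Σ lx·mx = 0 + 0.037 + 0.09656 + 0.07848 + 0.0714 + 0.08352 + 0.054 = 0.42096
R0 < 1, so the population is declining.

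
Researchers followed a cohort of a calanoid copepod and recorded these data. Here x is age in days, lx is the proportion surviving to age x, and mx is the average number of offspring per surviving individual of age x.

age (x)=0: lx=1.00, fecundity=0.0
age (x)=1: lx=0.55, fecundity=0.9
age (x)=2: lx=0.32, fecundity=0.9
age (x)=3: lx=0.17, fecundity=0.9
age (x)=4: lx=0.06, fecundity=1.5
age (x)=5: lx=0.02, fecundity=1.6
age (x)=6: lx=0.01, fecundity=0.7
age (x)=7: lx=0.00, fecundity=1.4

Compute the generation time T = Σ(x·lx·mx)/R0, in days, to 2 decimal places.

1.96

lx·mx: 0, 0.495, 0.288, 0.153, 0.09, 0.032, 0.007, 0 → R0 = 1.065
x·lx·mx: 0, 0.495, 0.576, 0.459, 0.36, 0.16, 0.042, 0 → Σ = 2.092
T = 2.092 / 1.065 = 1.964319… → 1.96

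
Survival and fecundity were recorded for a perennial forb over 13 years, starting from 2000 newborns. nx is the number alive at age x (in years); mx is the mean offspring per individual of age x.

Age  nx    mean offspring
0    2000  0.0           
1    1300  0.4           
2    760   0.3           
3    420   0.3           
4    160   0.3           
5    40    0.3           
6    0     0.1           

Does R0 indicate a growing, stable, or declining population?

declining

lx = nx/n0 = nx/2000: 1, 0.65, 0.38, 0.21, 0.08, 0.02, 0
R0 = Σ lx·mx = 0 + 0.26 + 0.114 + 0.063 + 0.024 + 0.006 + 0 = 0.467
R0 < 1, so the population is declining.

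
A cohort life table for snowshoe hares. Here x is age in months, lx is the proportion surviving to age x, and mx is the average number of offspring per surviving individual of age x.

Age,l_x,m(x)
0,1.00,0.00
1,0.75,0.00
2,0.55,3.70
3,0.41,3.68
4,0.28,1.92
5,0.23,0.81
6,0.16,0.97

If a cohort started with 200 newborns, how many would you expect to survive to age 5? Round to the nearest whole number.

Expected survivors = N0 · l_5 = 200 × 0.23 = 46 → 46

46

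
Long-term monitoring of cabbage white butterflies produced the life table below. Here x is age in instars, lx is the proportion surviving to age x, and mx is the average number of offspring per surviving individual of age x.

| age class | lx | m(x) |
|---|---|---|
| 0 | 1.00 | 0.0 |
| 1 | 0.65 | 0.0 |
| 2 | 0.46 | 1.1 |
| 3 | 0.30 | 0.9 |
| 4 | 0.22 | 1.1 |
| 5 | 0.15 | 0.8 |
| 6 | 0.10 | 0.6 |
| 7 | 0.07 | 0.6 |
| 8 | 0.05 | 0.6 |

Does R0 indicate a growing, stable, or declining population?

growing

R0 = Σ lx·mx = 0 + 0 + 0.506 + 0.27 + 0.242 + 0.12 + 0.06 + 0.042 + 0.03 = 1.27
R0 > 1, so the population is growing.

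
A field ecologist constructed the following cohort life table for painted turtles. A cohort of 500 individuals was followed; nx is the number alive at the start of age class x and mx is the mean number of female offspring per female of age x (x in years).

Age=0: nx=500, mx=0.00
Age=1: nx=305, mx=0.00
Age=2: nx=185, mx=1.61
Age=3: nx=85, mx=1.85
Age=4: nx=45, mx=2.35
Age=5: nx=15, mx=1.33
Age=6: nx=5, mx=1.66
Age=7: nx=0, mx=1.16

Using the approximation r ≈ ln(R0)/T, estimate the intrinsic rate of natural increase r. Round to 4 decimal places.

lx = nx/n0 = nx/500: 1, 0.61, 0.37, 0.17, 0.09, 0.03, 0.01, 0
R0 = Σ lx·mx = 0 + 0 + 0.5957 + 0.3145 + 0.2115 + 0.0399 + 0.0166 + 0 = 1.1782
Σ x·lx·mx = 3.28; T = 3.28/1.1782 = 2.78391…
r ≈ ln(R0)/T = ln(1.1782)/2.78391… = 0.058906… → 0.0589

0.0589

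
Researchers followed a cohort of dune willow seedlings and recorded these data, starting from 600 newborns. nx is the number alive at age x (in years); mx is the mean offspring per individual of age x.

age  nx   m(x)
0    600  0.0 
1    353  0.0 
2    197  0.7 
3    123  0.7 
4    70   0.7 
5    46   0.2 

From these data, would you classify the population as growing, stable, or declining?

declining

lx = nx/n0 = nx/600: 1, 0.58833…, 0.32833…, 0.205, 0.11667…, 0.07667…
R0 = Σ lx·mx = 0 + 0 + 0.229833… + 0.1435 + 0.081667… + 0.015333… = 0.470333…
R0 < 1, so the population is declining.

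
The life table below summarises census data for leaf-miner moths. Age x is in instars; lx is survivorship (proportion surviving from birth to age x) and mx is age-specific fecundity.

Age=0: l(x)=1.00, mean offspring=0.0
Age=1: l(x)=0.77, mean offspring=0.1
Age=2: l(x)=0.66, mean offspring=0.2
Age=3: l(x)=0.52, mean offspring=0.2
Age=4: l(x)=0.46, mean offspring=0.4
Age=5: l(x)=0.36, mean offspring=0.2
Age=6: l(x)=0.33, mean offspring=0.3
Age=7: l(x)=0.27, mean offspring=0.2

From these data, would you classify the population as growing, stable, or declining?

R0 = Σ lx·mx = 0 + 0.077 + 0.132 + 0.104 + 0.184 + 0.072 + 0.099 + 0.054 = 0.722
R0 < 1, so the population is declining.

declining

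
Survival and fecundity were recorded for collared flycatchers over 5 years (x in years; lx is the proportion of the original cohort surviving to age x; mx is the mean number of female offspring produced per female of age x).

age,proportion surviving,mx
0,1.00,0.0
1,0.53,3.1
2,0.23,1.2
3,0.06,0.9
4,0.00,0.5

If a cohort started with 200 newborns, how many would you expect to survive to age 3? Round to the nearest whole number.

12

Expected survivors = N0 · l_3 = 200 × 0.06 = 12 → 12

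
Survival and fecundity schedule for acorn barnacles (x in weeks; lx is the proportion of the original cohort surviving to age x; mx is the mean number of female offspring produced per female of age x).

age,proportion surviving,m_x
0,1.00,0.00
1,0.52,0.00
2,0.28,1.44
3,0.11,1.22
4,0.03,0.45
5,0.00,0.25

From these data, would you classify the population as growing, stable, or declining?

declining

R0 = Σ lx·mx = 0 + 0 + 0.4032 + 0.1342 + 0.0135 + 0 = 0.5509
R0 < 1, so the population is declining.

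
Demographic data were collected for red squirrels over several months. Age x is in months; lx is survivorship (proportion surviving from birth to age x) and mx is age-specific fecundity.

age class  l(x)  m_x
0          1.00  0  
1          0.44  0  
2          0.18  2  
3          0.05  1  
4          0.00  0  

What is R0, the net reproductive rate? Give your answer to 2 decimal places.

lx·mx by age: 0, 0, 0.36, 0.05, 0
R0 = Σ lx·mx = 0.41 → 0.41

0.41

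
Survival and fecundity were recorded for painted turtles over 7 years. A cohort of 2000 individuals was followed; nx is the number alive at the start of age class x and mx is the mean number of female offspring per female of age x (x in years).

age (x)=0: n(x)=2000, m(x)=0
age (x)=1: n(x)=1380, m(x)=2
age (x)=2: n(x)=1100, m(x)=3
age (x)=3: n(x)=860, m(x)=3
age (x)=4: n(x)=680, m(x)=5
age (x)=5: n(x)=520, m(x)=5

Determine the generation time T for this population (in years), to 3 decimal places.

2.985

lx = nx/n0 = nx/2000: 1, 0.69, 0.55, 0.43, 0.34, 0.26
lx·mx: 0, 1.38, 1.65, 1.29, 1.7, 1.3 → R0 = 7.32
x·lx·mx: 0, 1.38, 3.3, 3.87, 6.8, 6.5 → Σ = 21.85
T = 21.85 / 7.32 = 2.984973… → 2.985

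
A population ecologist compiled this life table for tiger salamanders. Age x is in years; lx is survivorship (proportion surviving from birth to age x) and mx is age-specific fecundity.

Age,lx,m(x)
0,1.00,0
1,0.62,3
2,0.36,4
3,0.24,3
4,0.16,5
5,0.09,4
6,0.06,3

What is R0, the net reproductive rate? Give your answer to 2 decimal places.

5.36

lx·mx by age: 0, 1.86, 1.44, 0.72, 0.8, 0.36, 0.18
R0 = Σ lx·mx = 5.36 → 5.36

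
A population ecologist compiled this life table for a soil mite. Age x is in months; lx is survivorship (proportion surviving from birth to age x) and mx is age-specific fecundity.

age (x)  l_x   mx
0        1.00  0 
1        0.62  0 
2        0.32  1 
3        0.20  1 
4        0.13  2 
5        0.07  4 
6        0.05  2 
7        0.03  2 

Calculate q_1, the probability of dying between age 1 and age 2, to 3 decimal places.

q_1 = (l_1 − l_2) / l_1 = (0.62 − 0.32) / 0.62
     = 0.3 / 0.62 = 0.483871… → 0.484

0.484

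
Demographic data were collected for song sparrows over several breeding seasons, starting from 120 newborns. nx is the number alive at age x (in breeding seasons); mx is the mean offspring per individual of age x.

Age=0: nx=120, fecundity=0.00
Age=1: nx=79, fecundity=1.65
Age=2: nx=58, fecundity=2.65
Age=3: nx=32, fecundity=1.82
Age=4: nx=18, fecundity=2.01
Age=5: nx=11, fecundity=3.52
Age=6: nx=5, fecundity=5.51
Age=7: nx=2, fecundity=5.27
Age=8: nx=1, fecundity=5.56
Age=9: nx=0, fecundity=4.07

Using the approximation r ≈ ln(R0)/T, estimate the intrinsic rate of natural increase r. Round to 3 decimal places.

lx = nx/n0 = nx/120: 1, 0.65833…, 0.48333…, 0.26667…, 0.15, 0.09167…, 0.04167…, 0.01667…, 0.00833…, 0
R0 = Σ lx·mx = 0 + 1.08625… + 1.28083… + 0.48533… + 0.3015 + 0.32267… + 0.22958… + 0.08783… + 0.04633… + 0 = 3.840333…
Σ x·lx·mx = 10.28625…; T = 10.28625…/3.840333… = 2.67848…
r ≈ ln(R0)/T = ln(3.840333…)/2.67848… = 0.50236… → 0.502

0.502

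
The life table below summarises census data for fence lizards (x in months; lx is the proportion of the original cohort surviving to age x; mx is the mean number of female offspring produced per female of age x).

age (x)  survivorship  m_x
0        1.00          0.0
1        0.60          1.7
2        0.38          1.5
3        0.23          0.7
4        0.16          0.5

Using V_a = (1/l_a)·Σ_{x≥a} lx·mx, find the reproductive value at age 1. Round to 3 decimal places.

lx·mx for x ≥ 1: 1.02, 0.57, 0.161, 0.08 → sum = 1.831
V_1 = 1.831 / l_1 = 1.831 / 0.6 = 3.051667… → 3.052

3.052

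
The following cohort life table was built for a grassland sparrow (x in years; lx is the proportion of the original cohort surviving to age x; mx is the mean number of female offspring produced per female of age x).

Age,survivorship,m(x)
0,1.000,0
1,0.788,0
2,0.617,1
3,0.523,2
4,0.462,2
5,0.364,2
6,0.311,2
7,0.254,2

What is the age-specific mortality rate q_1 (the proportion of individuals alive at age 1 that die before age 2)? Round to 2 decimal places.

0.22

q_1 = (l_1 − l_2) / l_1 = (0.788 − 0.617) / 0.788
     = 0.171 / 0.788 = 0.217005… → 0.22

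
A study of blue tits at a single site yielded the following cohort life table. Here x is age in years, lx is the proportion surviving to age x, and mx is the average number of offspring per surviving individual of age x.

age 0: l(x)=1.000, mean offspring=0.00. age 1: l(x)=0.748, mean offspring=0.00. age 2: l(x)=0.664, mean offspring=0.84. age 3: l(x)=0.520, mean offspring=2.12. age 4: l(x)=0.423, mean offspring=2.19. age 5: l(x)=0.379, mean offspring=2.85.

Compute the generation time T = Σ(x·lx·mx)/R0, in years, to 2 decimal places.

3.69

lx·mx: 0, 0, 0.55776, 1.1024, 0.92637, 1.08015 → R0 = 3.66668
x·lx·mx: 0, 0, 1.11552, 3.3072, 3.70548, 5.40075 → Σ = 13.52895
T = 13.52895 / 3.66668 = 3.6897… → 3.69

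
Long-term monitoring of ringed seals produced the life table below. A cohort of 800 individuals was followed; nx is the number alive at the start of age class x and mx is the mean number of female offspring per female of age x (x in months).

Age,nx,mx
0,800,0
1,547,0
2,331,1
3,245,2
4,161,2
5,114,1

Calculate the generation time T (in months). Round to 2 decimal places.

3.17

lx = nx/n0 = nx/800: 1, 0.68375, 0.41375, 0.30625, 0.20125, 0.1425
lx·mx: 0, 0, 0.41375, 0.6125, 0.4025, 0.1425 → R0 = 1.57125
x·lx·mx: 0, 0, 0.8275, 1.8375, 1.61, 0.7125 → Σ = 4.9875
T = 4.9875 / 1.57125 = 3.174224… → 3.17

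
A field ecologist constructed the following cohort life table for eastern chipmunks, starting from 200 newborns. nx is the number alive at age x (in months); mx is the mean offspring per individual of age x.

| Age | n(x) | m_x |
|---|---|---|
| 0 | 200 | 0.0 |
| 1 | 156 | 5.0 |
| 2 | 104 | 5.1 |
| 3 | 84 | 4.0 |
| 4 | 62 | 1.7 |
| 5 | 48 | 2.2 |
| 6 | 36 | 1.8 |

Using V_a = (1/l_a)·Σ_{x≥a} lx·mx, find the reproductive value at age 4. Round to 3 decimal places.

lx = nx/n0 = nx/200: 1, 0.78, 0.52, 0.42, 0.31, 0.24, 0.18
lx·mx for x ≥ 4: 0.527, 0.528, 0.324 → sum = 1.379
V_4 = 1.379 / l_4 = 1.379 / 0.31 = 4.448387… → 4.448

4.448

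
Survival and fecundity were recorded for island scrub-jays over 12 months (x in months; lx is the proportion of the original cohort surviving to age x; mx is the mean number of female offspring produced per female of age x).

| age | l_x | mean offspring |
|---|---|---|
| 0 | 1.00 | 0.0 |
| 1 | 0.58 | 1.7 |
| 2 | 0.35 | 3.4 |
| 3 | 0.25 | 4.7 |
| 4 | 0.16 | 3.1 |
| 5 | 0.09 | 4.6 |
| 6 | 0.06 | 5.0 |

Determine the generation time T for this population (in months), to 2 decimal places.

2.79

lx·mx: 0, 0.986, 1.19, 1.175, 0.496, 0.414, 0.3 → R0 = 4.561
x·lx·mx: 0, 0.986, 2.38, 3.525, 1.984, 2.07, 1.8 → Σ = 12.745
T = 12.745 / 4.561 = 2.794343… → 2.79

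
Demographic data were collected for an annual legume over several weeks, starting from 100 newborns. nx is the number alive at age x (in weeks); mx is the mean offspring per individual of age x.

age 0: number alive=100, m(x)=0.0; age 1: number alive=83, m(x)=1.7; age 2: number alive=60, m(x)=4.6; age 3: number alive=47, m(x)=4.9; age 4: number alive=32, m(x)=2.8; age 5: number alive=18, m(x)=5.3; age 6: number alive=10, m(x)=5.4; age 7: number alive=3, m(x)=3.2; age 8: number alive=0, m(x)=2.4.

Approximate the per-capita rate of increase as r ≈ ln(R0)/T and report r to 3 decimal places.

0.753

lx = nx/n0 = nx/100: 1, 0.83, 0.6, 0.47, 0.32, 0.18, 0.1, 0.03, 0
R0 = Σ lx·mx = 0 + 1.411 + 2.76 + 2.303 + 0.896 + 0.954 + 0.54 + 0.096 + 0 = 8.96
Σ x·lx·mx = 26.106; T = 26.106/8.96 = 2.91362…
r ≈ ln(R0)/T = ln(8.96)/2.91362… = 0.75259… → 0.753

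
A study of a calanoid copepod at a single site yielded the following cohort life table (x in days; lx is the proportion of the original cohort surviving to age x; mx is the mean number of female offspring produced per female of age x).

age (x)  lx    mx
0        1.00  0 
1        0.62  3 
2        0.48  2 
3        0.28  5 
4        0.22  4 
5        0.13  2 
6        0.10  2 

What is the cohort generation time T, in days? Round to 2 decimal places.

lx·mx: 0, 1.86, 0.96, 1.4, 0.88, 0.26, 0.2 → R0 = 5.56
x·lx·mx: 0, 1.86, 1.92, 4.2, 3.52, 1.3, 1.2 → Σ = 14
T = 14 / 5.56 = 2.517986… → 2.52

2.52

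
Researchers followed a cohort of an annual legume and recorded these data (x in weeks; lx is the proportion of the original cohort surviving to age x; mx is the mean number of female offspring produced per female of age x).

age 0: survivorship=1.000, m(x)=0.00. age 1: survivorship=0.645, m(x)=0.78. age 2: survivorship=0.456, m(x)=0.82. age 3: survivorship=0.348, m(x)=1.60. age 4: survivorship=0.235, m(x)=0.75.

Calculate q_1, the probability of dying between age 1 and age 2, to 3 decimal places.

0.293

q_1 = (l_1 − l_2) / l_1 = (0.645 − 0.456) / 0.645
     = 0.189 / 0.645 = 0.293023… → 0.293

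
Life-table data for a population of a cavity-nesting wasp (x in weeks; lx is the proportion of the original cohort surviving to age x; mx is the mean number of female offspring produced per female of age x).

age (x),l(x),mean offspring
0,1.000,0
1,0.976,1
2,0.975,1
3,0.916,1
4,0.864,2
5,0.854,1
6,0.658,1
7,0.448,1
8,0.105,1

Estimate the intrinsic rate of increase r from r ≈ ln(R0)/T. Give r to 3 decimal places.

0.510

R0 = Σ lx·mx = 0 + 0.976 + 0.975 + 0.916 + 1.728 + 0.854 + 0.658 + 0.448 + 0.105 = 6.66
Σ x·lx·mx = 24.78; T = 24.78/6.66 = 3.72072…
r ≈ ln(R0)/T = ln(6.66)/3.72072… = 0.50961… → 0.510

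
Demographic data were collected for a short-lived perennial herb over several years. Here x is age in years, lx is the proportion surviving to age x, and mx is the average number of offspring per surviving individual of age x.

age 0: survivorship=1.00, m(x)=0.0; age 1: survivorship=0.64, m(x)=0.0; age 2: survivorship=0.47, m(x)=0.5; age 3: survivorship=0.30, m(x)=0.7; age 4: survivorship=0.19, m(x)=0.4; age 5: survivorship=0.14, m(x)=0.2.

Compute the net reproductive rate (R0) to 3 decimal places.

lx·mx by age: 0, 0, 0.235, 0.21, 0.076, 0.028
R0 = Σ lx·mx = 0.549 → 0.549

0.549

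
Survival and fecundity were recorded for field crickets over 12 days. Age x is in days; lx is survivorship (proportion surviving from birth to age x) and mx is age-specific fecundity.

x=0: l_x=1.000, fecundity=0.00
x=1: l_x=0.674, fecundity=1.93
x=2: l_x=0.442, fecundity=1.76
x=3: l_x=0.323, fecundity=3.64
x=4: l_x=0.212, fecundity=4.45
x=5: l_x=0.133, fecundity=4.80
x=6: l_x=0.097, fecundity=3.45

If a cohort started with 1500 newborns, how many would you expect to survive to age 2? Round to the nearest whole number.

663

Expected survivors = N0 · l_2 = 1500 × 0.442 = 663 → 663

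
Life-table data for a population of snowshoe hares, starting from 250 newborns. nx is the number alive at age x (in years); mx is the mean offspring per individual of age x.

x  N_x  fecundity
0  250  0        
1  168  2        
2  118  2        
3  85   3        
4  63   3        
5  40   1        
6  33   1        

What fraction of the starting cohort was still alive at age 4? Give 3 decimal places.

0.252

l_4 = n_4/n_0 = 63/250 = 0.252 → 0.252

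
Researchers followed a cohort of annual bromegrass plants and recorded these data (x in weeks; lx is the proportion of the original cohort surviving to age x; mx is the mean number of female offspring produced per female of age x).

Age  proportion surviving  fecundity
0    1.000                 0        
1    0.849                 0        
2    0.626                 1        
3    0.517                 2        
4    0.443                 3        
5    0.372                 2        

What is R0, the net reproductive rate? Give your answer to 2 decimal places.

lx·mx by age: 0, 0, 0.626, 1.034, 1.329, 0.744
R0 = Σ lx·mx = 3.733 → 3.73

3.73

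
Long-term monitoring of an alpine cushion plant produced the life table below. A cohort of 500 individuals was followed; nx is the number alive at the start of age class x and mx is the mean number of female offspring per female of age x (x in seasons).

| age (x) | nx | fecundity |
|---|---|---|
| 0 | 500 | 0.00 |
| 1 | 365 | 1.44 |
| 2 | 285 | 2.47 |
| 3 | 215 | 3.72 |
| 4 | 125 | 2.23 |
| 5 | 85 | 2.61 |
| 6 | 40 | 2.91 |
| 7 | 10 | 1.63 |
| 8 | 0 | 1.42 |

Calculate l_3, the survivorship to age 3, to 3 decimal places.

l_3 = n_3/n_0 = 215/500 = 0.43 → 0.430

0.430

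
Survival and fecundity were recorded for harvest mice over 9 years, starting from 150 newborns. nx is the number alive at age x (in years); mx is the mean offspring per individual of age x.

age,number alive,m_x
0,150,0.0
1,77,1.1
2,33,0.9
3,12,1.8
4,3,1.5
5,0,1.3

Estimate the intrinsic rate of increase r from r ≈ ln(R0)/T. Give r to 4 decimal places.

lx = nx/n0 = nx/150: 1, 0.51333…, 0.22, 0.08, 0.02, 0
R0 = Σ lx·mx = 0 + 0.56467… + 0.198 + 0.144 + 0.03 + 0 = 0.936667…
Σ x·lx·mx = 1.512667…; T = 1.512667…/0.936667… = 1.61495…
r ≈ ln(R0)/T = ln(0.936667…)/1.61495… = -0.040514… → -0.0405

-0.0405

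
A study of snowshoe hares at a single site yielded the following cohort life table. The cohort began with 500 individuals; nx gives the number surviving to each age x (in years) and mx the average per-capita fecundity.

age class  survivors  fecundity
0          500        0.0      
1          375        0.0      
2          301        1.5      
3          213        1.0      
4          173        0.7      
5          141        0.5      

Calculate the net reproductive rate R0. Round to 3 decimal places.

1.712

lx = nx/n0 = nx/500: 1, 0.75, 0.602, 0.426, 0.346, 0.282
lx·mx by age: 0, 0, 0.903, 0.426, 0.2422, 0.141
R0 = Σ lx·mx = 1.7122 → 1.712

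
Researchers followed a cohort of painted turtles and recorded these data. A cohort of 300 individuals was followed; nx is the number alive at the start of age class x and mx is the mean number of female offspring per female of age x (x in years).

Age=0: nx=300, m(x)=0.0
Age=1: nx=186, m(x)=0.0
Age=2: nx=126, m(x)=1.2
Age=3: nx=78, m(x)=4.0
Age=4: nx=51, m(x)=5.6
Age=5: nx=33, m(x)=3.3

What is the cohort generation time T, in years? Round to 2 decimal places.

lx = nx/n0 = nx/300: 1, 0.62, 0.42, 0.26, 0.17, 0.11
lx·mx: 0, 0, 0.504, 1.04, 0.952, 0.363 → R0 = 2.859
x·lx·mx: 0, 0, 1.008, 3.12, 3.808, 1.815 → Σ = 9.751
T = 9.751 / 2.859 = 3.410633… → 3.41

3.41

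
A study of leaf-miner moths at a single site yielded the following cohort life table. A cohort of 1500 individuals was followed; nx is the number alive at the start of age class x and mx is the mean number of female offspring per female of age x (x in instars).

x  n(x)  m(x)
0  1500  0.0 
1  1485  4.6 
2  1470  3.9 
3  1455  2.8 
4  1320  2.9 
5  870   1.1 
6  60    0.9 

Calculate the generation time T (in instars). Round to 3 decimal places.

2.372

lx = nx/n0 = nx/1500: 1, 0.99, 0.98, 0.97, 0.88, 0.58, 0.04
lx·mx: 0, 4.554, 3.822, 2.716, 2.552, 0.638, 0.036 → R0 = 14.318
x·lx·mx: 0, 4.554, 7.644, 8.148, 10.208, 3.19, 0.216 → Σ = 33.96
T = 33.96 / 14.318 = 2.37184… → 2.372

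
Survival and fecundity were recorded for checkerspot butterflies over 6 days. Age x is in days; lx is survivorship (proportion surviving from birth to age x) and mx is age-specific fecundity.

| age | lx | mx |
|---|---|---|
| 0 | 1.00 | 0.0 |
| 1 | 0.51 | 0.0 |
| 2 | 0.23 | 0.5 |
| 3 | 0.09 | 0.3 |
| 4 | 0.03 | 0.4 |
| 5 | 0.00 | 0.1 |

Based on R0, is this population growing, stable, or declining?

R0 = Σ lx·mx = 0 + 0 + 0.115 + 0.027 + 0.012 + 0 = 0.154
R0 < 1, so the population is declining.

declining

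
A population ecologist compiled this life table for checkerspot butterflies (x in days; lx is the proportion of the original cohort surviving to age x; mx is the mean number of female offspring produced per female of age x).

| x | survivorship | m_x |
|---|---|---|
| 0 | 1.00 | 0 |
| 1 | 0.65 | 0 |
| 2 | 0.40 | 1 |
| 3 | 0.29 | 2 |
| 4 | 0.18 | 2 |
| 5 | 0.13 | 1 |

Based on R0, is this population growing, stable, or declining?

R0 = Σ lx·mx = 0 + 0 + 0.4 + 0.58 + 0.36 + 0.13 = 1.47
R0 > 1, so the population is growing.

growing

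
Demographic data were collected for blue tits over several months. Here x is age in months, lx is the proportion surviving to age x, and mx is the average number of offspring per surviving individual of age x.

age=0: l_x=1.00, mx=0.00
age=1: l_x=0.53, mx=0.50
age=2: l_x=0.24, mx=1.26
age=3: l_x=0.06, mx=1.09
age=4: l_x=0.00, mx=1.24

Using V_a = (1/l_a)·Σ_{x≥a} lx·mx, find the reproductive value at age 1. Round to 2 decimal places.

lx·mx for x ≥ 1: 0.265, 0.3024, 0.0654, 0 → sum = 0.6328
V_1 = 0.6328 / l_1 = 0.6328 / 0.53 = 1.193962… → 1.19

1.19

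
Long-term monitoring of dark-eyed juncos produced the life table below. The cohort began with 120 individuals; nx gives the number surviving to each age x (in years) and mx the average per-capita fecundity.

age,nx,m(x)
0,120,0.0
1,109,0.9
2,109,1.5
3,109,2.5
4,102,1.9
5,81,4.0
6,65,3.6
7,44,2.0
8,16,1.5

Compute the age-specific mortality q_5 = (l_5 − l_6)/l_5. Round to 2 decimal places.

0.20

lx = nx/n0 = nx/120: 1, 0.90833…, 0.90833…, 0.90833…, 0.85, 0.675, 0.54167…, 0.36667…, 0.13333…
q_5 = (l_5 − l_6) / l_5 = (0.675 − 0.541667…) / 0.675
     = 0.133333… / 0.675 = 0.197531… → 0.20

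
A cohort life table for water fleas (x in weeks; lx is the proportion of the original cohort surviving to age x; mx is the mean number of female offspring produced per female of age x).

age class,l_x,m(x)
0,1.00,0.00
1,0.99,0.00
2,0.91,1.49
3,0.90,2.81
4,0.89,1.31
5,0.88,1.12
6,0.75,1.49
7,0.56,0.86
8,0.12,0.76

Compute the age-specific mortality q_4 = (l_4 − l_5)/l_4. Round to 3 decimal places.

0.011

q_4 = (l_4 − l_5) / l_4 = (0.89 − 0.88) / 0.89
     = 0.01 / 0.89 = 0.011236… → 0.011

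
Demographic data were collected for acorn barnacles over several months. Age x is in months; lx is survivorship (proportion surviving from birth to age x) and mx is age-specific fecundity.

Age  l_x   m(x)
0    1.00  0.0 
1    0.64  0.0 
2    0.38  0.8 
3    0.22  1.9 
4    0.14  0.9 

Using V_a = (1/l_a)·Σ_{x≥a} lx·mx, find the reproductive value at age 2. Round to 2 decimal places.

2.23

lx·mx for x ≥ 2: 0.304, 0.418, 0.126 → sum = 0.848
V_2 = 0.848 / l_2 = 0.848 / 0.38 = 2.231579… → 2.23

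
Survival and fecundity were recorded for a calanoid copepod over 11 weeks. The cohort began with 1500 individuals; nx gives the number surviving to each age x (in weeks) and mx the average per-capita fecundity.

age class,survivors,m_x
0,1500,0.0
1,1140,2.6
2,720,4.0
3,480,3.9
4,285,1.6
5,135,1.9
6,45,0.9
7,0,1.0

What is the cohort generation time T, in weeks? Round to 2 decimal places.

2.09

lx = nx/n0 = nx/1500: 1, 0.76, 0.48, 0.32, 0.19, 0.09, 0.03, 0
lx·mx: 0, 1.976, 1.92, 1.248, 0.304, 0.171, 0.027, 0 → R0 = 5.646
x·lx·mx: 0, 1.976, 3.84, 3.744, 1.216, 0.855, 0.162, 0 → Σ = 11.793
T = 11.793 / 5.646 = 2.088735… → 2.09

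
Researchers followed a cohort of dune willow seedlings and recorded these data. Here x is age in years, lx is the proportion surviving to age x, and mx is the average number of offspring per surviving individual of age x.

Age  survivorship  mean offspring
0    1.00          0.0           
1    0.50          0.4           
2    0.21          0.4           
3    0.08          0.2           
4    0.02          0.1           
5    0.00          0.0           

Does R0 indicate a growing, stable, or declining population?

R0 = Σ lx·mx = 0 + 0.2 + 0.084 + 0.016 + 0.002 + 0 = 0.302
R0 < 1, so the population is declining.

declining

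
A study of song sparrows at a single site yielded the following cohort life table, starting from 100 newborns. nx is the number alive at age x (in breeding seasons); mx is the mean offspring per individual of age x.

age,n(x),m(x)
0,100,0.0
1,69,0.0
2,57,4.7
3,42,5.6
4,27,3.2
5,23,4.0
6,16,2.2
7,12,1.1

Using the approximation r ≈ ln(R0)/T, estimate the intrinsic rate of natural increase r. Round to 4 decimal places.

0.6172

lx = nx/n0 = nx/100: 1, 0.69, 0.57, 0.42, 0.27, 0.23, 0.16, 0.12
R0 = Σ lx·mx = 0 + 0 + 2.679 + 2.352 + 0.864 + 0.92 + 0.352 + 0.132 = 7.299
Σ x·lx·mx = 23.506; T = 23.506/7.299 = 3.22044…
r ≈ ln(R0)/T = ln(7.299)/3.22044… = 0.617225… → 0.6172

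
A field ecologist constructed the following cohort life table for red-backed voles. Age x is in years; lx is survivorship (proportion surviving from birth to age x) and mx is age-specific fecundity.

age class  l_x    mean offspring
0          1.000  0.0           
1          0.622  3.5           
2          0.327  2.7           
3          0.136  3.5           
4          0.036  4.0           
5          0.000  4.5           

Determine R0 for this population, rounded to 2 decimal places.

3.68

lx·mx by age: 0, 2.177, 0.8829, 0.476, 0.144, 0
R0 = Σ lx·mx = 3.6799 → 3.68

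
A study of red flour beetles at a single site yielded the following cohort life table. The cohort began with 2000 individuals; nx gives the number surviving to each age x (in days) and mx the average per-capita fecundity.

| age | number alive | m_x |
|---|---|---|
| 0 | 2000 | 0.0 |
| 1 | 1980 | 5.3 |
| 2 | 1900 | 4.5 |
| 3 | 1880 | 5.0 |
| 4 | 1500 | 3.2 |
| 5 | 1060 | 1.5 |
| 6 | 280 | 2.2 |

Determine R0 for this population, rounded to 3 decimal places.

lx = nx/n0 = nx/2000: 1, 0.99, 0.95, 0.94, 0.75, 0.53, 0.14
lx·mx by age: 0, 5.247, 4.275, 4.7, 2.4, 0.795, 0.308
R0 = Σ lx·mx = 17.725 → 17.725

17.725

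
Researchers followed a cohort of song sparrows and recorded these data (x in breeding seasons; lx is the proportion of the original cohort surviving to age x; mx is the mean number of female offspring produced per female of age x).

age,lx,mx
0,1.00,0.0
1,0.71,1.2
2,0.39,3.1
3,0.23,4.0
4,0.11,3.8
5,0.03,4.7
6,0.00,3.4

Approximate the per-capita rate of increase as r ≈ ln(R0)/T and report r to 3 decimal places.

0.532

R0 = Σ lx·mx = 0 + 0.852 + 1.209 + 0.92 + 0.418 + 0.141 + 0 = 3.54
Σ x·lx·mx = 8.407; T = 8.407/3.54 = 2.37486…
r ≈ ln(R0)/T = ln(3.54)/2.37486… = 0.5323… → 0.532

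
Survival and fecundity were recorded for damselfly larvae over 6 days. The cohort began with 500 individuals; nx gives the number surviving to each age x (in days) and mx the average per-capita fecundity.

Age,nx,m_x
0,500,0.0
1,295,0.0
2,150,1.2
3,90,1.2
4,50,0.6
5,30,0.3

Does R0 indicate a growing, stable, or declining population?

declining

lx = nx/n0 = nx/500: 1, 0.59, 0.3, 0.18, 0.1, 0.06
R0 = Σ lx·mx = 0 + 0 + 0.36 + 0.216 + 0.06 + 0.018 = 0.654
R0 < 1, so the population is declining.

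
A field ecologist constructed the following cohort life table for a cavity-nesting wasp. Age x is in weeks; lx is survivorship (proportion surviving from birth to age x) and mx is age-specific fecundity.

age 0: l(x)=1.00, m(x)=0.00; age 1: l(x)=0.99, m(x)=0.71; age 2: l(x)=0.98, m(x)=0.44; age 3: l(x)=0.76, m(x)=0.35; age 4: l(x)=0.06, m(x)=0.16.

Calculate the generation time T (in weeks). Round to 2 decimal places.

1.70

lx·mx: 0, 0.7029, 0.4312, 0.266, 0.0096 → R0 = 1.4097
x·lx·mx: 0, 0.7029, 0.8624, 0.798, 0.0384 → Σ = 2.4017
T = 2.4017 / 1.4097 = 1.703696… → 1.70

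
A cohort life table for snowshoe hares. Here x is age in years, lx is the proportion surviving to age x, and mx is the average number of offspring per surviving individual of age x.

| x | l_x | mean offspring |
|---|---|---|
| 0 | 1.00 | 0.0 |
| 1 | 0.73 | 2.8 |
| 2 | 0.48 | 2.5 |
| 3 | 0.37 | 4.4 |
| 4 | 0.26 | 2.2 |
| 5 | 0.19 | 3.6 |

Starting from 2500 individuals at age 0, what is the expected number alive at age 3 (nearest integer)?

925

Expected survivors = N0 · l_3 = 2500 × 0.37 = 925 → 925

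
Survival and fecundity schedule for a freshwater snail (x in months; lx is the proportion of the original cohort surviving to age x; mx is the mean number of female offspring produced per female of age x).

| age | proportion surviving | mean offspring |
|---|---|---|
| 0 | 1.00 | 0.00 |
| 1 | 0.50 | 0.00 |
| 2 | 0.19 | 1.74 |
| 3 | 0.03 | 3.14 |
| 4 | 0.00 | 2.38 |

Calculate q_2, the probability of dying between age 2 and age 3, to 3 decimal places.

q_2 = (l_2 − l_3) / l_2 = (0.19 − 0.03) / 0.19
     = 0.16 / 0.19 = 0.842105… → 0.842

0.842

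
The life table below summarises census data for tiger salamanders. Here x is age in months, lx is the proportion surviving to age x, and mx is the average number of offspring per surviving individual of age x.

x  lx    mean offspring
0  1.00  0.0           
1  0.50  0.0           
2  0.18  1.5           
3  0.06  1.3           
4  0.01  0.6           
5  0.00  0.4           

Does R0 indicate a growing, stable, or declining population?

R0 = Σ lx·mx = 0 + 0 + 0.27 + 0.078 + 0.006 + 0 = 0.354
R0 < 1, so the population is declining.

declining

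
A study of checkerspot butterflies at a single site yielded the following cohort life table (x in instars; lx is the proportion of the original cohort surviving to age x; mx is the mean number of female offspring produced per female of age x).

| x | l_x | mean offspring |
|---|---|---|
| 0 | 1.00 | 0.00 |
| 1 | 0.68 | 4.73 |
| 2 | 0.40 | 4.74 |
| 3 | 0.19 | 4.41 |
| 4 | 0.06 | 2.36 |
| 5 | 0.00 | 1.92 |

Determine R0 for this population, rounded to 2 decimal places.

6.09

lx·mx by age: 0, 3.2164, 1.896, 0.8379, 0.1416, 0
R0 = Σ lx·mx = 6.0919 → 6.09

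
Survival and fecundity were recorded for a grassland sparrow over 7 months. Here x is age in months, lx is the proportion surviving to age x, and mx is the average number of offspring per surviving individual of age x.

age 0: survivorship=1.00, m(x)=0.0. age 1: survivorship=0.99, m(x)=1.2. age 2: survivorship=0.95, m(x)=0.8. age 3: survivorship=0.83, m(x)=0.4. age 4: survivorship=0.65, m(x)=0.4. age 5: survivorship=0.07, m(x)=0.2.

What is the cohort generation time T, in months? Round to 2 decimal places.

lx·mx: 0, 1.188, 0.76, 0.332, 0.26, 0.014 → R0 = 2.554
x·lx·mx: 0, 1.188, 1.52, 0.996, 1.04, 0.07 → Σ = 4.814
T = 4.814 / 2.554 = 1.884886… → 1.88

1.88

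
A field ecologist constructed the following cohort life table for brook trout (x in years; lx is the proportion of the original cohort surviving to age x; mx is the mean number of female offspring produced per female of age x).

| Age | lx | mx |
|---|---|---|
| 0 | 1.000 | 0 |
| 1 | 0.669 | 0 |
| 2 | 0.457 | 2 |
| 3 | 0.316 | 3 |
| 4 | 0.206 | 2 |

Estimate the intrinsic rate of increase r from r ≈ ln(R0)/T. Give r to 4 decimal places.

0.2956

R0 = Σ lx·mx = 0 + 0 + 0.914 + 0.948 + 0.412 = 2.274
Σ x·lx·mx = 6.32; T = 6.32/2.274 = 2.77924…
r ≈ ln(R0)/T = ln(2.274)/2.77924… = 0.295599… → 0.2956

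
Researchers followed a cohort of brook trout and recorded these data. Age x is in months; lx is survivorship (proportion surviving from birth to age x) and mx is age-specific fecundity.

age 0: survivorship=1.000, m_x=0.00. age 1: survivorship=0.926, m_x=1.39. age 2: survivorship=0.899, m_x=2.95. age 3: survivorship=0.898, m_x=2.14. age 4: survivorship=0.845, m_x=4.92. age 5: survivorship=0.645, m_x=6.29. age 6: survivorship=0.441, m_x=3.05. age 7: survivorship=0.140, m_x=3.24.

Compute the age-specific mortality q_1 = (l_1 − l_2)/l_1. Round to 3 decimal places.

q_1 = (l_1 − l_2) / l_1 = (0.926 − 0.899) / 0.926
     = 0.027 / 0.926 = 0.029158… → 0.029

0.029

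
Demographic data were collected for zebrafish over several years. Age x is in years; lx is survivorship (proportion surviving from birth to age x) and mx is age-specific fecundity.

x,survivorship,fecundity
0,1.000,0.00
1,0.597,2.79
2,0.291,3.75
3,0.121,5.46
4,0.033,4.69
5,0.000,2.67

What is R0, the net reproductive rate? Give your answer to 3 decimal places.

lx·mx by age: 0, 1.66563, 1.09125, 0.66066, 0.15477, 0
R0 = Σ lx·mx = 3.57231 → 3.572

3.572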